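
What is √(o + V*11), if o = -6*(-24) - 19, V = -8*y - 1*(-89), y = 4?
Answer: 4*√47 ≈ 27.423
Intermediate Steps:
V = 57 (V = -8*4 - 1*(-89) = -32 + 89 = 57)
o = 125 (o = 144 - 19 = 125)
√(o + V*11) = √(125 + 57*11) = √(125 + 627) = √752 = 4*√47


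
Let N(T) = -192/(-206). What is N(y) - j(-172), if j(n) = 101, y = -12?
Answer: -10307/103 ≈ -100.07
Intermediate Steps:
N(T) = 96/103 (N(T) = -192*(-1/206) = 96/103)
N(y) - j(-172) = 96/103 - 1*101 = 96/103 - 101 = -10307/103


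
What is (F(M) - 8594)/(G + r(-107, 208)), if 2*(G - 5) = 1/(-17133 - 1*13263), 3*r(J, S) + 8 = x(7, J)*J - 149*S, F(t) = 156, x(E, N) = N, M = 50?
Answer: 512962896/395877505 ≈ 1.2958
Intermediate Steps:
r(J, S) = -8/3 - 149*S/3 + J**2/3 (r(J, S) = -8/3 + (J*J - 149*S)/3 = -8/3 + (J**2 - 149*S)/3 = -8/3 + (-149*S/3 + J**2/3) = -8/3 - 149*S/3 + J**2/3)
G = 303959/60792 (G = 5 + 1/(2*(-17133 - 1*13263)) = 5 + 1/(2*(-17133 - 13263)) = 5 + (1/2)/(-30396) = 5 + (1/2)*(-1/30396) = 5 - 1/60792 = 303959/60792 ≈ 5.0000)
(F(M) - 8594)/(G + r(-107, 208)) = (156 - 8594)/(303959/60792 + (-8/3 - 149/3*208 + (1/3)*(-107)**2)) = -8438/(303959/60792 + (-8/3 - 30992/3 + (1/3)*11449)) = -8438/(303959/60792 + (-8/3 - 30992/3 + 11449/3)) = -8438/(303959/60792 - 6517) = -8438/(-395877505/60792) = -8438*(-60792/395877505) = 512962896/395877505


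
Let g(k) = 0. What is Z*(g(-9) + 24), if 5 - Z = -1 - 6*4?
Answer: 720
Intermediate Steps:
Z = 30 (Z = 5 - (-1 - 6*4) = 5 - (-1 - 24) = 5 - 1*(-25) = 5 + 25 = 30)
Z*(g(-9) + 24) = 30*(0 + 24) = 30*24 = 720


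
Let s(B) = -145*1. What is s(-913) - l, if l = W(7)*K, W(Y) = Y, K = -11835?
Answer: 82700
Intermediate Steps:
s(B) = -145
l = -82845 (l = 7*(-11835) = -82845)
s(-913) - l = -145 - 1*(-82845) = -145 + 82845 = 82700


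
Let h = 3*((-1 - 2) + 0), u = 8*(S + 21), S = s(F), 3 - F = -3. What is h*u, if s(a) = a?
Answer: -1944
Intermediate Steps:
F = 6 (F = 3 - 1*(-3) = 3 + 3 = 6)
S = 6
u = 216 (u = 8*(6 + 21) = 8*27 = 216)
h = -9 (h = 3*(-3 + 0) = 3*(-3) = -9)
h*u = -9*216 = -1944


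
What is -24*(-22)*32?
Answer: 16896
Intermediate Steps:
-24*(-22)*32 = 528*32 = 16896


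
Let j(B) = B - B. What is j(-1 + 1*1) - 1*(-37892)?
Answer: 37892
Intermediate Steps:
j(B) = 0
j(-1 + 1*1) - 1*(-37892) = 0 - 1*(-37892) = 0 + 37892 = 37892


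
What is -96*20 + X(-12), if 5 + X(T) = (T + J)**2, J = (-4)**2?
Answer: -1909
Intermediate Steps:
J = 16
X(T) = -5 + (16 + T)**2 (X(T) = -5 + (T + 16)**2 = -5 + (16 + T)**2)
-96*20 + X(-12) = -96*20 + (-5 + (16 - 12)**2) = -1920 + (-5 + 4**2) = -1920 + (-5 + 16) = -1920 + 11 = -1909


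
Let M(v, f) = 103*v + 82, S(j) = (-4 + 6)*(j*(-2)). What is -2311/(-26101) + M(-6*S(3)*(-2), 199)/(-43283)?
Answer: 485016763/1129729583 ≈ 0.42932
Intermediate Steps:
S(j) = -4*j (S(j) = 2*(-2*j) = -4*j)
M(v, f) = 82 + 103*v
-2311/(-26101) + M(-6*S(3)*(-2), 199)/(-43283) = -2311/(-26101) + (82 + 103*(-(-24)*3*(-2)))/(-43283) = -2311*(-1/26101) + (82 + 103*(-6*(-12)*(-2)))*(-1/43283) = 2311/26101 + (82 + 103*(72*(-2)))*(-1/43283) = 2311/26101 + (82 + 103*(-144))*(-1/43283) = 2311/26101 + (82 - 14832)*(-1/43283) = 2311/26101 - 14750*(-1/43283) = 2311/26101 + 14750/43283 = 485016763/1129729583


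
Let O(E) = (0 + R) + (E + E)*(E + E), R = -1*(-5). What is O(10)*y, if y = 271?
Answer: 109755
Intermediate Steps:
R = 5
O(E) = 5 + 4*E² (O(E) = (0 + 5) + (E + E)*(E + E) = 5 + (2*E)*(2*E) = 5 + 4*E²)
O(10)*y = (5 + 4*10²)*271 = (5 + 4*100)*271 = (5 + 400)*271 = 405*271 = 109755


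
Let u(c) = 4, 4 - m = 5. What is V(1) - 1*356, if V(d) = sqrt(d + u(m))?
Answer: -356 + sqrt(5) ≈ -353.76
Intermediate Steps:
m = -1 (m = 4 - 1*5 = 4 - 5 = -1)
V(d) = sqrt(4 + d) (V(d) = sqrt(d + 4) = sqrt(4 + d))
V(1) - 1*356 = sqrt(4 + 1) - 1*356 = sqrt(5) - 356 = -356 + sqrt(5)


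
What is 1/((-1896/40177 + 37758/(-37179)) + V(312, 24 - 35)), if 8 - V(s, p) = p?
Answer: 497913561/8931192809 ≈ 0.055750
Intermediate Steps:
V(s, p) = 8 - p
1/((-1896/40177 + 37758/(-37179)) + V(312, 24 - 35)) = 1/((-1896/40177 + 37758/(-37179)) + (8 - (24 - 35))) = 1/((-1896*1/40177 + 37758*(-1/37179)) + (8 - 1*(-11))) = 1/((-1896/40177 - 12586/12393) + (8 + 11)) = 1/(-529164850/497913561 + 19) = 1/(8931192809/497913561) = 497913561/8931192809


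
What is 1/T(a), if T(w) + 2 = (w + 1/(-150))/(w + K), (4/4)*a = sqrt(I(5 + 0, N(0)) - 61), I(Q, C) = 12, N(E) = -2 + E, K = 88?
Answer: -349595700/698115301 - 13861050*I/698115301 ≈ -0.50077 - 0.019855*I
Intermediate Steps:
a = 7*I (a = sqrt(12 - 61) = sqrt(-49) = 7*I ≈ 7.0*I)
T(w) = -2 + (-1/150 + w)/(88 + w) (T(w) = -2 + (w + 1/(-150))/(w + 88) = -2 + (w - 1/150)/(88 + w) = -2 + (-1/150 + w)/(88 + w))
1/T(a) = 1/((-26401/150 - 7*I)/(88 + 7*I)) = 1/(((88 - 7*I)/7793)*(-26401/150 - 7*I)) = 1/((88 - 7*I)*(-26401/150 - 7*I)/7793) = 22500*(88 + 7*I)*(-26401/150 + 7*I)/698115301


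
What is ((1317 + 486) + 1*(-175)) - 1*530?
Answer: 1098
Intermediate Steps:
((1317 + 486) + 1*(-175)) - 1*530 = (1803 - 175) - 530 = 1628 - 530 = 1098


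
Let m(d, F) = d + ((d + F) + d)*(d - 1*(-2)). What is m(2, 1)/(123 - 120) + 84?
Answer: 274/3 ≈ 91.333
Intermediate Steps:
m(d, F) = d + (2 + d)*(F + 2*d) (m(d, F) = d + ((F + d) + d)*(d + 2) = d + (F + 2*d)*(2 + d) = d + (2 + d)*(F + 2*d))
m(2, 1)/(123 - 120) + 84 = (2*1 + 2*2² + 5*2 + 1*2)/(123 - 120) + 84 = (2 + 2*4 + 10 + 2)/3 + 84 = (2 + 8 + 10 + 2)/3 + 84 = (⅓)*22 + 84 = 22/3 + 84 = 274/3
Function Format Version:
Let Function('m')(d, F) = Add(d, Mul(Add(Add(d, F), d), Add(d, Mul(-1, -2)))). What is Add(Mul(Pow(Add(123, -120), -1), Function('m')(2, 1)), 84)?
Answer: Rational(274, 3) ≈ 91.333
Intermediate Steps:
Function('m')(d, F) = Add(d, Mul(Add(2, d), Add(F, Mul(2, d)))) (Function('m')(d, F) = Add(d, Mul(Add(Add(F, d), d), Add(d, 2))) = Add(d, Mul(Add(F, Mul(2, d)), Add(2, d))) = Add(d, Mul(Add(2, d), Add(F, Mul(2, d)))))
Add(Mul(Pow(Add(123, -120), -1), Function('m')(2, 1)), 84) = Add(Mul(Pow(Add(123, -120), -1), Add(Mul(2, 1), Mul(2, Pow(2, 2)), Mul(5, 2), Mul(1, 2))), 84) = Add(Mul(Pow(3, -1), Add(2, Mul(2, 4), 10, 2)), 84) = Add(Mul(Rational(1, 3), Add(2, 8, 10, 2)), 84) = Add(Mul(Rational(1, 3), 22), 84) = Add(Rational(22, 3), 84) = Rational(274, 3)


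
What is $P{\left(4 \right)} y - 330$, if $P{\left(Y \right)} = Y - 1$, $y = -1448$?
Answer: $-4674$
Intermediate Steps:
$P{\left(Y \right)} = -1 + Y$
$P{\left(4 \right)} y - 330 = \left(-1 + 4\right) \left(-1448\right) - 330 = 3 \left(-1448\right) - 330 = -4344 - 330 = -4674$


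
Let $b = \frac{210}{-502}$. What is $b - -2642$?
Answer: $\frac{663037}{251} \approx 2641.6$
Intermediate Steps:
$b = - \frac{105}{251}$ ($b = 210 \left(- \frac{1}{502}\right) = - \frac{105}{251} \approx -0.41833$)
$b - -2642 = - \frac{105}{251} - -2642 = - \frac{105}{251} + 2642 = \frac{663037}{251}$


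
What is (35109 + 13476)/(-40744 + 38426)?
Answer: -48585/2318 ≈ -20.960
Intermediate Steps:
(35109 + 13476)/(-40744 + 38426) = 48585/(-2318) = 48585*(-1/2318) = -48585/2318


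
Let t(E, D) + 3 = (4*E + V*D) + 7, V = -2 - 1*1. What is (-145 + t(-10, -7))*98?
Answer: -15680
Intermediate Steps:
V = -3 (V = -2 - 1 = -3)
t(E, D) = 4 - 3*D + 4*E (t(E, D) = -3 + ((4*E - 3*D) + 7) = -3 + ((-3*D + 4*E) + 7) = -3 + (7 - 3*D + 4*E) = 4 - 3*D + 4*E)
(-145 + t(-10, -7))*98 = (-145 + (4 - 3*(-7) + 4*(-10)))*98 = (-145 + (4 + 21 - 40))*98 = (-145 - 15)*98 = -160*98 = -15680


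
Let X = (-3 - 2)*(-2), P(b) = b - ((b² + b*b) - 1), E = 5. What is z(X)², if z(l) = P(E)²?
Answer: 3748096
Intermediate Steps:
P(b) = 1 + b - 2*b² (P(b) = b - ((b² + b²) - 1) = b - (2*b² - 1) = b - (-1 + 2*b²) = b + (1 - 2*b²) = 1 + b - 2*b²)
X = 10 (X = -5*(-2) = 10)
z(l) = 1936 (z(l) = (1 + 5 - 2*5²)² = (1 + 5 - 2*25)² = (1 + 5 - 50)² = (-44)² = 1936)
z(X)² = 1936² = 3748096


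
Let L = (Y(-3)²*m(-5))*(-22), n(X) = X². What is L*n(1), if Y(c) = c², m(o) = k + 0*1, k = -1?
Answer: 1782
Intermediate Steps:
m(o) = -1 (m(o) = -1 + 0*1 = -1 + 0 = -1)
L = 1782 (L = (((-3)²)²*(-1))*(-22) = (9²*(-1))*(-22) = (81*(-1))*(-22) = -81*(-22) = 1782)
L*n(1) = 1782*1² = 1782*1 = 1782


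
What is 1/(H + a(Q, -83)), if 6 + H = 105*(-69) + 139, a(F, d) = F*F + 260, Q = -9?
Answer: -1/6771 ≈ -0.00014769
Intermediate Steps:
a(F, d) = 260 + F² (a(F, d) = F² + 260 = 260 + F²)
H = -7112 (H = -6 + (105*(-69) + 139) = -6 + (-7245 + 139) = -6 - 7106 = -7112)
1/(H + a(Q, -83)) = 1/(-7112 + (260 + (-9)²)) = 1/(-7112 + (260 + 81)) = 1/(-7112 + 341) = 1/(-6771) = -1/6771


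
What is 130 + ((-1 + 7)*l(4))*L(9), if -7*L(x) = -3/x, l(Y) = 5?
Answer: 920/7 ≈ 131.43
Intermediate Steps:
L(x) = 3/(7*x) (L(x) = -(-3)/(7*x) = 3/(7*x))
130 + ((-1 + 7)*l(4))*L(9) = 130 + ((-1 + 7)*5)*((3/7)/9) = 130 + (6*5)*((3/7)*(⅑)) = 130 + 30*(1/21) = 130 + 10/7 = 920/7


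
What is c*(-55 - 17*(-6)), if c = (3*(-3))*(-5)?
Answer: 2115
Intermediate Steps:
c = 45 (c = -9*(-5) = 45)
c*(-55 - 17*(-6)) = 45*(-55 - 17*(-6)) = 45*(-55 + 102) = 45*47 = 2115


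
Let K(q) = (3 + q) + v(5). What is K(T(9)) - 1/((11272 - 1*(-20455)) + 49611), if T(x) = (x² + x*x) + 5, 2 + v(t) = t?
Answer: 14071473/81338 ≈ 173.00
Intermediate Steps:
v(t) = -2 + t
T(x) = 5 + 2*x² (T(x) = (x² + x²) + 5 = 2*x² + 5 = 5 + 2*x²)
K(q) = 6 + q (K(q) = (3 + q) + (-2 + 5) = (3 + q) + 3 = 6 + q)
K(T(9)) - 1/((11272 - 1*(-20455)) + 49611) = (6 + (5 + 2*9²)) - 1/((11272 - 1*(-20455)) + 49611) = (6 + (5 + 2*81)) - 1/((11272 + 20455) + 49611) = (6 + (5 + 162)) - 1/(31727 + 49611) = (6 + 167) - 1/81338 = 173 - 1*1/81338 = 173 - 1/81338 = 14071473/81338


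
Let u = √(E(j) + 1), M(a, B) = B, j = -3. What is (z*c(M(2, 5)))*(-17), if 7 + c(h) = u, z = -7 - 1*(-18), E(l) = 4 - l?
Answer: 1309 - 374*√2 ≈ 780.08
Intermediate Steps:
z = 11 (z = -7 + 18 = 11)
u = 2*√2 (u = √((4 - 1*(-3)) + 1) = √((4 + 3) + 1) = √(7 + 1) = √8 = 2*√2 ≈ 2.8284)
c(h) = -7 + 2*√2
(z*c(M(2, 5)))*(-17) = (11*(-7 + 2*√2))*(-17) = (-77 + 22*√2)*(-17) = 1309 - 374*√2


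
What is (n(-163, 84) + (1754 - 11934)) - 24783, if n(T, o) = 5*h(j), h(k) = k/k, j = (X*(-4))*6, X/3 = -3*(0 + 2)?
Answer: -34958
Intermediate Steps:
X = -18 (X = 3*(-3*(0 + 2)) = 3*(-3*2) = 3*(-6) = -18)
j = 432 (j = -18*(-4)*6 = 72*6 = 432)
h(k) = 1
n(T, o) = 5 (n(T, o) = 5*1 = 5)
(n(-163, 84) + (1754 - 11934)) - 24783 = (5 + (1754 - 11934)) - 24783 = (5 - 10180) - 24783 = -10175 - 24783 = -34958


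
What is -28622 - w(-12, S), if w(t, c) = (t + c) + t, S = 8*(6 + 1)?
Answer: -28654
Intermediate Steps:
S = 56 (S = 8*7 = 56)
w(t, c) = c + 2*t (w(t, c) = (c + t) + t = c + 2*t)
-28622 - w(-12, S) = -28622 - (56 + 2*(-12)) = -28622 - (56 - 24) = -28622 - 1*32 = -28622 - 32 = -28654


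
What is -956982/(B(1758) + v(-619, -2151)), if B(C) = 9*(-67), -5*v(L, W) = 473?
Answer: 2392455/1744 ≈ 1371.8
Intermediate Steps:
v(L, W) = -473/5 (v(L, W) = -1/5*473 = -473/5)
B(C) = -603
-956982/(B(1758) + v(-619, -2151)) = -956982/(-603 - 473/5) = -956982/(-3488/5) = -956982*(-5/3488) = 2392455/1744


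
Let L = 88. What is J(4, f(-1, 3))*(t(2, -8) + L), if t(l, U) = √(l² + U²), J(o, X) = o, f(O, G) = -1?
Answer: 352 + 8*√17 ≈ 384.98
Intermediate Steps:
t(l, U) = √(U² + l²)
J(4, f(-1, 3))*(t(2, -8) + L) = 4*(√((-8)² + 2²) + 88) = 4*(√(64 + 4) + 88) = 4*(√68 + 88) = 4*(2*√17 + 88) = 4*(88 + 2*√17) = 352 + 8*√17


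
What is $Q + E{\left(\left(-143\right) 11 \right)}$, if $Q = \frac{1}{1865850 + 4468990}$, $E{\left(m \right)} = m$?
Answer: $- \frac{9964703319}{6334840} \approx -1573.0$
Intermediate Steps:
$Q = \frac{1}{6334840} \approx 1.5786 \cdot 10^{-7}$
$Q + E{\left(\left(-143\right) 11 \right)} = \frac{1}{6334840} - 1573 = - \frac{9964703319}{6334840}$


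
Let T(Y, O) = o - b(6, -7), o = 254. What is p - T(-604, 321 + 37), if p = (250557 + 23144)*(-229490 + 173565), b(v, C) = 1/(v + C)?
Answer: -15306728680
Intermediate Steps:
b(v, C) = 1/(C + v)
T(Y, O) = 255 (T(Y, O) = 254 - 1/(-7 + 6) = 254 - 1/(-1) = 254 - 1*(-1) = 254 + 1 = 255)
p = -15306728425 (p = 273701*(-55925) = -15306728425)
p - T(-604, 321 + 37) = -15306728425 - 1*255 = -15306728425 - 255 = -15306728680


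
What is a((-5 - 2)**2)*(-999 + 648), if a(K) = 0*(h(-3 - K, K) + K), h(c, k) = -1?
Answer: 0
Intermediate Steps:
a(K) = 0 (a(K) = 0*(-1 + K) = 0)
a((-5 - 2)**2)*(-999 + 648) = 0*(-999 + 648) = 0*(-351) = 0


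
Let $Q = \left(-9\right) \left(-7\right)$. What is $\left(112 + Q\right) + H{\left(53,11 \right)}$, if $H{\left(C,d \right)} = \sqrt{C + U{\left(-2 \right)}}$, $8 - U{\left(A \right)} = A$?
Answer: $175 + 3 \sqrt{7} \approx 182.94$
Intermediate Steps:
$U{\left(A \right)} = 8 - A$
$Q = 63$
$H{\left(C,d \right)} = \sqrt{10 + C}$ ($H{\left(C,d \right)} = \sqrt{C + \left(8 - -2\right)} = \sqrt{C + \left(8 + 2\right)} = \sqrt{C + 10} = \sqrt{10 + C}$)
$\left(112 + Q\right) + H{\left(53,11 \right)} = \left(112 + 63\right) + \sqrt{10 + 53} = 175 + \sqrt{63} = 175 + 3 \sqrt{7}$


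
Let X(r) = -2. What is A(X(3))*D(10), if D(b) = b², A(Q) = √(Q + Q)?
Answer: 200*I ≈ 200.0*I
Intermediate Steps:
A(Q) = √2*√Q (A(Q) = √(2*Q) = √2*√Q)
A(X(3))*D(10) = (√2*√(-2))*10² = (√2*(I*√2))*100 = (2*I)*100 = 200*I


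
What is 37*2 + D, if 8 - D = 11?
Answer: 71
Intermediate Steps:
D = -3 (D = 8 - 1*11 = 8 - 11 = -3)
37*2 + D = 37*2 - 3 = 74 - 3 = 71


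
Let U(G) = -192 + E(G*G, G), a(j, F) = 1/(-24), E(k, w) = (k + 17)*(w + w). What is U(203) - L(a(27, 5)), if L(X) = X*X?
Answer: 9640836863/576 ≈ 1.6738e+7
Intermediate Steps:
E(k, w) = 2*w*(17 + k) (E(k, w) = (17 + k)*(2*w) = 2*w*(17 + k))
a(j, F) = -1/24
L(X) = X²
U(G) = -192 + 2*G*(17 + G²) (U(G) = -192 + 2*G*(17 + G*G) = -192 + 2*G*(17 + G²))
U(203) - L(a(27, 5)) = (-192 + 2*203*(17 + 203²)) - (-1/24)² = (-192 + 2*203*(17 + 41209)) - 1*1/576 = (-192 + 2*203*41226) - 1/576 = (-192 + 16737756) - 1/576 = 16737564 - 1/576 = 9640836863/576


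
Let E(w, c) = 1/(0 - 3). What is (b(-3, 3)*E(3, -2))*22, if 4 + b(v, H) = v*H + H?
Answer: 220/3 ≈ 73.333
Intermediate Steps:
b(v, H) = -4 + H + H*v (b(v, H) = -4 + (v*H + H) = -4 + (H*v + H) = -4 + (H + H*v) = -4 + H + H*v)
E(w, c) = -1/3 (E(w, c) = 1/(-3) = -1/3)
(b(-3, 3)*E(3, -2))*22 = ((-4 + 3 + 3*(-3))*(-1/3))*22 = ((-4 + 3 - 9)*(-1/3))*22 = -10*(-1/3)*22 = (10/3)*22 = 220/3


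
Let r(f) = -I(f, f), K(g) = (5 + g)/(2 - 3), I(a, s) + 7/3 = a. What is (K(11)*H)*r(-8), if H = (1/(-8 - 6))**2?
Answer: -124/147 ≈ -0.84354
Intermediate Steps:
I(a, s) = -7/3 + a
K(g) = -5 - g (K(g) = (5 + g)/(-1) = (5 + g)*(-1) = -5 - g)
r(f) = 7/3 - f (r(f) = -(-7/3 + f) = 7/3 - f)
H = 1/196 (H = (1/(-14))**2 = (-1/14)**2 = 1/196 ≈ 0.0051020)
(K(11)*H)*r(-8) = ((-5 - 1*11)*(1/196))*(7/3 - 1*(-8)) = ((-5 - 11)*(1/196))*(7/3 + 8) = -16*1/196*(31/3) = -4/49*31/3 = -124/147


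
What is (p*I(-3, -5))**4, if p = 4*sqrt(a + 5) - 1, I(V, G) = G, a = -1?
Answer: 1500625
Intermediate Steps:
p = 7 (p = 4*sqrt(-1 + 5) - 1 = 4*sqrt(4) - 1 = 4*2 - 1 = 8 - 1 = 7)
(p*I(-3, -5))**4 = (7*(-5))**4 = (-35)**4 = 1500625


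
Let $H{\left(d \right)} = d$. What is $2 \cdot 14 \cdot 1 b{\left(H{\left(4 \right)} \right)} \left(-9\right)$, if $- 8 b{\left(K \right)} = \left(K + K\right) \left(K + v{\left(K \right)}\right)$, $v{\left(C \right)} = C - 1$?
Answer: $1764$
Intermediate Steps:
$v{\left(C \right)} = -1 + C$
$b{\left(K \right)} = - \frac{K \left(-1 + 2 K\right)}{4}$ ($b{\left(K \right)} = - \frac{\left(K + K\right) \left(K + \left(-1 + K\right)\right)}{8} = - \frac{2 K \left(-1 + 2 K\right)}{8} = - \frac{K \left(-1 + 2 K\right)}{4}$)
$2 \cdot 14 \cdot 1 b{\left(H{\left(4 \right)} \right)} \left(-9\right) = 2 \cdot 14 \cdot 1 \cdot \frac{1}{4} \cdot 4 \left(1 - 8\right) \left(-9\right) = 28 \cdot 1 \cdot \frac{1}{4} \cdot 4 \left(1 - 8\right) \left(-9\right) = 28 \cdot 1 \cdot \frac{1}{4} \cdot 4 \left(-7\right) \left(-9\right) = 28 \cdot 1 \left(-7\right) \left(-9\right) = 28 \left(\left(-7\right) \left(-9\right)\right) = 28 \cdot 63 = 1764$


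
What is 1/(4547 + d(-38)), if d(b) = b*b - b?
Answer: 1/6029 ≈ 0.00016587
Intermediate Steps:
d(b) = b² - b
1/(4547 + d(-38)) = 1/(4547 - 38*(-1 - 38)) = 1/(4547 - 38*(-39)) = 1/(4547 + 1482) = 1/6029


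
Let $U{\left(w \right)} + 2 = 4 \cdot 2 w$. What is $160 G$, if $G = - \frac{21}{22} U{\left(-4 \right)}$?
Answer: $\frac{57120}{11} \approx 5192.7$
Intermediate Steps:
$U{\left(w \right)} = -2 + 8 w$ ($U{\left(w \right)} = -2 + 4 \cdot 2 w = -2 + 8 w$)
$G = \frac{357}{11}$ ($G = - \frac{21}{22} \left(-2 + 8 \left(-4\right)\right) = \left(-21\right) \frac{1}{22} \left(-2 - 32\right) = \left(- \frac{21}{22}\right) \left(-34\right) = \frac{357}{11} \approx 32.455$)
$160 G = 160 \cdot \frac{357}{11} = \frac{57120}{11}$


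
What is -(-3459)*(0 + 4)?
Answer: 13836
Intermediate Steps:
-(-3459)*(0 + 4) = -(-3459)*4 = -1153*(-12) = 13836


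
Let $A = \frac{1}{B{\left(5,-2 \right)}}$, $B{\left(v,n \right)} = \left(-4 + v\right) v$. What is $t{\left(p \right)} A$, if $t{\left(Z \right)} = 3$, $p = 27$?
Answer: $\frac{3}{5} \approx 0.6$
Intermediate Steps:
$B{\left(v,n \right)} = v \left(-4 + v\right)$
$A = \frac{1}{5}$ ($A = \frac{1}{5 \left(-4 + 5\right)} = \frac{1}{5 \cdot 1} = \frac{1}{5} \approx 0.2$)
$t{\left(p \right)} A = 3 \cdot \frac{1}{5} = \frac{3}{5}$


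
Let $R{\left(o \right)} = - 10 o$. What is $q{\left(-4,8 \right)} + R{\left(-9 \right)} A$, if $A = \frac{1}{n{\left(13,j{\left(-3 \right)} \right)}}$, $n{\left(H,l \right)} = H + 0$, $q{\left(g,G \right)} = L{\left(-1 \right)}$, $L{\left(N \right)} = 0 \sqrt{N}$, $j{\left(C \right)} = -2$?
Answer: $\frac{90}{13} \approx 6.9231$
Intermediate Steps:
$L{\left(N \right)} = 0$
$q{\left(g,G \right)} = 0$
$n{\left(H,l \right)} = H$
$A = \frac{1}{13} \approx 0.076923$
$q{\left(-4,8 \right)} + R{\left(-9 \right)} A = 0 + \left(-10\right) \left(-9\right) \frac{1}{13} = 0 + 90 \cdot \frac{1}{13} = 0 + \frac{90}{13} = \frac{90}{13}$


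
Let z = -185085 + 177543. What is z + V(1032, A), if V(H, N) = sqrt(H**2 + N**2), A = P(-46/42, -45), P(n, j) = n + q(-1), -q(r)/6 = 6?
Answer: -7542 + 5*sqrt(18811297)/21 ≈ -6509.3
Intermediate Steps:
q(r) = -36 (q(r) = -6*6 = -36)
P(n, j) = -36 + n (P(n, j) = n - 36 = -36 + n)
A = -779/21 (A = -36 - 46/42 = -36 - 46*1/42 = -36 - 23/21 = -779/21 ≈ -37.095)
z = -7542
z + V(1032, A) = -7542 + sqrt(1032**2 + (-779/21)**2) = -7542 + sqrt(1065024 + 606841/441) = -7542 + sqrt(470282425/441) = -7542 + 5*sqrt(18811297)/21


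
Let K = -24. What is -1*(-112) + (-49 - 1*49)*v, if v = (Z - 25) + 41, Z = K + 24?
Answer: -1456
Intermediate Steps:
Z = 0 (Z = -24 + 24 = 0)
v = 16 (v = (0 - 25) + 41 = -25 + 41 = 16)
-1*(-112) + (-49 - 1*49)*v = -1*(-112) + (-49 - 1*49)*16 = 112 + (-49 - 49)*16 = 112 - 98*16 = 112 - 1568 = -1456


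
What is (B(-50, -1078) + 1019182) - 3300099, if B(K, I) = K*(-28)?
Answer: -2279517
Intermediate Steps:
B(K, I) = -28*K
(B(-50, -1078) + 1019182) - 3300099 = (-28*(-50) + 1019182) - 3300099 = (1400 + 1019182) - 3300099 = 1020582 - 3300099 = -2279517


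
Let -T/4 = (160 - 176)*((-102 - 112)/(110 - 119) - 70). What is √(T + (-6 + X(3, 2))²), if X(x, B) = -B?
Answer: 8*I*√407/3 ≈ 53.798*I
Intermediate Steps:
T = -26624/9 (T = -4*(160 - 176)*((-102 - 112)/(110 - 119) - 70) = -(-64)*(-214/(-9) - 70) = -(-64)*(-214*(-⅑) - 70) = -(-64)*(214/9 - 70) = -(-64)*(-416)/9 = -4*6656/9 = -26624/9 ≈ -2958.2)
√(T + (-6 + X(3, 2))²) = √(-26624/9 + (-6 - 1*2)²) = √(-26624/9 + (-6 - 2)²) = √(-26624/9 + (-8)²) = √(-26624/9 + 64) = √(-26048/9) = 8*I*√407/3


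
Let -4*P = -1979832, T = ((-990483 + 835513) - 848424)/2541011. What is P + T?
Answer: 1257692719144/2541011 ≈ 4.9496e+5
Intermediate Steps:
T = -1003394/2541011 (T = (-154970 - 848424)*(1/2541011) = -1003394*1/2541011 = -1003394/2541011 ≈ -0.39488)
P = 494958 (P = -1/4*(-1979832) = 494958)
P + T = 494958 - 1003394/2541011 = 1257692719144/2541011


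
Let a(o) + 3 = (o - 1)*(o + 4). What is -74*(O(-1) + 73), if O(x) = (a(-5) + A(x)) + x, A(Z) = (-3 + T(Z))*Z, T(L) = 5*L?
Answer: -6142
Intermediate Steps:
a(o) = -3 + (-1 + o)*(4 + o) (a(o) = -3 + (o - 1)*(o + 4) = -3 + (-1 + o)*(4 + o))
A(Z) = Z*(-3 + 5*Z) (A(Z) = (-3 + 5*Z)*Z = Z*(-3 + 5*Z))
O(x) = 3 + x + x*(-3 + 5*x) (O(x) = ((-7 + (-5)**2 + 3*(-5)) + x*(-3 + 5*x)) + x = ((-7 + 25 - 15) + x*(-3 + 5*x)) + x = (3 + x*(-3 + 5*x)) + x = 3 + x + x*(-3 + 5*x))
-74*(O(-1) + 73) = -74*((3 - 1 - (-3 + 5*(-1))) + 73) = -74*((3 - 1 - (-3 - 5)) + 73) = -74*((3 - 1 - 1*(-8)) + 73) = -74*((3 - 1 + 8) + 73) = -74*(10 + 73) = -74*83 = -6142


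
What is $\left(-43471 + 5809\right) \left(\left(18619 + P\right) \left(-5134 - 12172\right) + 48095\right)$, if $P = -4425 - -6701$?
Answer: $13617101908050$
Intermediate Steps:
$P = 2276$ ($P = -4425 + 6701 = 2276$)
$\left(-43471 + 5809\right) \left(\left(18619 + P\right) \left(-5134 - 12172\right) + 48095\right) = \left(-43471 + 5809\right) \left(\left(18619 + 2276\right) \left(-5134 - 12172\right) + 48095\right) = - 37662 \left(20895 \left(-17306\right) + 48095\right) = - 37662 \left(-361608870 + 48095\right) = \left(-37662\right) \left(-361560775\right) = 13617101908050$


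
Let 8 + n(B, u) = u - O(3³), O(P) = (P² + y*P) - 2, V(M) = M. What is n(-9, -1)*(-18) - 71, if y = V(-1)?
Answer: 12691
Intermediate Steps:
y = -1
O(P) = -2 + P² - P (O(P) = (P² - P) - 2 = -2 + P² - P)
n(B, u) = -708 + u (n(B, u) = -8 + (u - (-2 + (3³)² - 1*3³)) = -8 + (u - (-2 + 27² - 1*27)) = -8 + (u - (-2 + 729 - 27)) = -8 + (u - 1*700) = -8 + (u - 700) = -8 + (-700 + u) = -708 + u)
n(-9, -1)*(-18) - 71 = (-708 - 1)*(-18) - 71 = -709*(-18) - 71 = 12762 - 71 = 12691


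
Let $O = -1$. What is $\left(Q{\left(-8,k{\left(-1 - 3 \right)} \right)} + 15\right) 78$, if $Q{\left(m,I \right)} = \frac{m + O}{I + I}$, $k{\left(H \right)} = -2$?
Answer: $\frac{2691}{2} \approx 1345.5$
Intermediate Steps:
$Q{\left(m,I \right)} = \frac{-1 + m}{2 I}$ ($Q{\left(m,I \right)} = \frac{m - 1}{I + I} = \frac{-1 + m}{2 I}$)
$\left(Q{\left(-8,k{\left(-1 - 3 \right)} \right)} + 15\right) 78 = \left(\frac{-1 - 8}{2 \left(-2\right)} + 15\right) 78 = \left(\frac{1}{2} \left(- \frac{1}{2}\right) \left(-9\right) + 15\right) 78 = \left(\frac{9}{4} + 15\right) 78 = \frac{69}{4} \cdot 78 = \frac{2691}{2}$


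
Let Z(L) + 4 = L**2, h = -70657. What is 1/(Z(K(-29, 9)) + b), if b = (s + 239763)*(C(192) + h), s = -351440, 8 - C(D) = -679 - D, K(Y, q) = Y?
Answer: 1/7792598543 ≈ 1.2833e-10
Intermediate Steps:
C(D) = 687 + D (C(D) = 8 - (-679 - D) = 8 + (679 + D) = 687 + D)
b = 7792597706 (b = (-351440 + 239763)*((687 + 192) - 70657) = -111677*(879 - 70657) = -111677*(-69778) = 7792597706)
Z(L) = -4 + L**2
1/(Z(K(-29, 9)) + b) = 1/((-4 + (-29)**2) + 7792597706) = 1/((-4 + 841) + 7792597706) = 1/(837 + 7792597706) = 1/7792598543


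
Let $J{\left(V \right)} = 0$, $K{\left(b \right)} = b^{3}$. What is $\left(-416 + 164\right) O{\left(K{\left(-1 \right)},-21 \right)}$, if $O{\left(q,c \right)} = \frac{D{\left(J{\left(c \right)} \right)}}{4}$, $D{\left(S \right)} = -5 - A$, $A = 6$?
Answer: $693$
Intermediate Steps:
$D{\left(S \right)} = -11$ ($D{\left(S \right)} = -5 - 6 = -11$)
$O{\left(q,c \right)} = - \frac{11}{4}$
$\left(-416 + 164\right) O{\left(K{\left(-1 \right)},-21 \right)} = \left(-416 + 164\right) \left(- \frac{11}{4}\right) = \left(-252\right) \left(- \frac{11}{4}\right) = 693$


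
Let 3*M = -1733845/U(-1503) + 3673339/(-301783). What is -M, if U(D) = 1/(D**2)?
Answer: 1182015041397649054/905349 ≈ 1.3056e+12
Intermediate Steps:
U(D) = D**(-2)
M = -1182015041397649054/905349 (M = (-1733845/((-1503)**(-2)) + 3673339/(-301783))/3 = (-1733845/1/2259009 + 3673339*(-1/301783))/3 = (-1733845*2259009 - 3673339/301783)/3 = (-3916771459605 - 3673339/301783)/3 = (1/3)*(-1182015041397649054/301783) = -1182015041397649054/905349 ≈ -1.3056e+12)
-M = -1*(-1182015041397649054/905349) = 1182015041397649054/905349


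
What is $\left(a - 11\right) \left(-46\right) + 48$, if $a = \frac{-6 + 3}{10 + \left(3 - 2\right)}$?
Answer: $\frac{6232}{11} \approx 566.54$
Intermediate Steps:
$a = - \frac{3}{11}$ ($a = - \frac{3}{10 + \left(3 - 2\right)} = - \frac{3}{10 + 1} = - \frac{3}{11} \approx -0.27273$)
$\left(a - 11\right) \left(-46\right) + 48 = \left(- \frac{3}{11} - 11\right) \left(-46\right) + 48 = \left(- \frac{124}{11}\right) \left(-46\right) + 48 = \frac{5704}{11} + 48 = \frac{6232}{11}$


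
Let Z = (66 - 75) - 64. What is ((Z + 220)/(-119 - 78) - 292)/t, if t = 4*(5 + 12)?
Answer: -57671/13396 ≈ -4.3051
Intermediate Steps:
t = 68 (t = 4*17 = 68)
Z = -73 (Z = -9 - 64 = -73)
((Z + 220)/(-119 - 78) - 292)/t = ((-73 + 220)/(-119 - 78) - 292)/68 = (147/(-197) - 292)/68 = (147*(-1/197) - 292)/68 = (-147/197 - 292)/68 = (1/68)*(-57671/197) = -57671/13396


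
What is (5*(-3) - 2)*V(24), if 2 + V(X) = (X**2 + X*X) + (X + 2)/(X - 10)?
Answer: -137071/7 ≈ -19582.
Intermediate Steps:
V(X) = -2 + 2*X**2 + (2 + X)/(-10 + X) (V(X) = -2 + ((X**2 + X*X) + (X + 2)/(X - 10)) = -2 + ((X**2 + X**2) + (2 + X)/(-10 + X)) = -2 + (2*X**2 + (2 + X)/(-10 + X)) = -2 + 2*X**2 + (2 + X)/(-10 + X))
(5*(-3) - 2)*V(24) = (5*(-3) - 2)*((22 - 1*24 - 20*24**2 + 2*24**3)/(-10 + 24)) = (-15 - 2)*((22 - 24 - 20*576 + 2*13824)/14) = -17*(22 - 24 - 11520 + 27648)/14 = -17*16126/14 = -17*8063/7 = -137071/7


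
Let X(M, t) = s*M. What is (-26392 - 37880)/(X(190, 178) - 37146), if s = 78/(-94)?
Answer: 125866/73053 ≈ 1.7229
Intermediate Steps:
s = -39/47 (s = 78*(-1/94) = -39/47 ≈ -0.82979)
X(M, t) = -39*M/47
(-26392 - 37880)/(X(190, 178) - 37146) = (-26392 - 37880)/(-39/47*190 - 37146) = -64272/(-7410/47 - 37146) = -64272/(-1753272/47) = -64272*(-47/1753272) = 125866/73053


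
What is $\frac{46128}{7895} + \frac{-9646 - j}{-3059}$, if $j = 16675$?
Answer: $\frac{348909847}{24150805} \approx 14.447$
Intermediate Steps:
$\frac{46128}{7895} + \frac{-9646 - j}{-3059} = \frac{46128}{7895} + \frac{-9646 - 16675}{-3059} = 46128 \cdot \frac{1}{7895} + \left(-9646 - 16675\right) \left(- \frac{1}{3059}\right) = \frac{46128}{7895} - - \frac{26321}{3059} = \frac{46128}{7895} + \frac{26321}{3059} = \frac{348909847}{24150805}$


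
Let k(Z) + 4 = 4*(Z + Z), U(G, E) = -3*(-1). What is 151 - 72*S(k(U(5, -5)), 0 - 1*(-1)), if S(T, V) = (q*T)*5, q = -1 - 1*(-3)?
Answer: -14249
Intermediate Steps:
U(G, E) = 3
q = 2 (q = -1 + 3 = 2)
k(Z) = -4 + 8*Z (k(Z) = -4 + 4*(Z + Z) = -4 + 4*(2*Z) = -4 + 8*Z)
S(T, V) = 10*T (S(T, V) = (2*T)*5 = 10*T)
151 - 72*S(k(U(5, -5)), 0 - 1*(-1)) = 151 - 720*(-4 + 8*3) = 151 - 720*(-4 + 24) = 151 - 720*20 = 151 - 72*200 = 151 - 14400 = -14249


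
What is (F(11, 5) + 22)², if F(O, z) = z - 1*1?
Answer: 676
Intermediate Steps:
F(O, z) = -1 + z (F(O, z) = z - 1 = -1 + z)
(F(11, 5) + 22)² = ((-1 + 5) + 22)² = (4 + 22)² = 26² = 676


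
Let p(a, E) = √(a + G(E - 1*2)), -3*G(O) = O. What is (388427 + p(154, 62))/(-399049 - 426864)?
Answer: -388427/825913 - √134/825913 ≈ -0.47031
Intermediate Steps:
G(O) = -O/3
p(a, E) = √(⅔ + a - E/3) (p(a, E) = √(a - (E - 1*2)/3) = √(a - (E - 2)/3) = √(a - (-2 + E)/3) = √(a + (⅔ - E/3)) = √(⅔ + a - E/3))
(388427 + p(154, 62))/(-399049 - 426864) = (388427 + √(6 - 3*62 + 9*154)/3)/(-399049 - 426864) = (388427 + √(6 - 186 + 1386)/3)/(-825913) = (388427 + √1206/3)*(-1/825913) = (388427 + (3*√134)/3)*(-1/825913) = (388427 + √134)*(-1/825913) = -388427/825913 - √134/825913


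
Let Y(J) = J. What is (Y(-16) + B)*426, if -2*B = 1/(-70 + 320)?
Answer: -1704213/250 ≈ -6816.9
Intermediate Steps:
B = -1/500 (B = -1/(2*(-70 + 320)) = -½/250 = -½*1/250 = -1/500 ≈ -0.0020000)
(Y(-16) + B)*426 = (-16 - 1/500)*426 = -8001/500*426 = -1704213/250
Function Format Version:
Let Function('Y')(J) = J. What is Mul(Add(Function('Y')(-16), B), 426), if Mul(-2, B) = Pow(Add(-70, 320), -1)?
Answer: Rational(-1704213, 250) ≈ -6816.9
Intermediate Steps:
B = Rational(-1, 500) (B = Mul(Rational(-1, 2), Pow(Add(-70, 320), -1)) = Mul(Rational(-1, 2), Pow(250, -1)) = Mul(Rational(-1, 2), Rational(1, 250)) = Rational(-1, 500) ≈ -0.0020000)
Mul(Add(Function('Y')(-16), B), 426) = Mul(Add(-16, Rational(-1, 500)), 426) = Mul(Rational(-8001, 500), 426) = Rational(-1704213, 250)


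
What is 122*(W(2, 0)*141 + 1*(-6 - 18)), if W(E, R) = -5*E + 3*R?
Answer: -174948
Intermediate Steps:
122*(W(2, 0)*141 + 1*(-6 - 18)) = 122*((-5*2 + 3*0)*141 + 1*(-6 - 18)) = 122*((-10 + 0)*141 + 1*(-24)) = 122*(-10*141 - 24) = 122*(-1410 - 24) = 122*(-1434) = -174948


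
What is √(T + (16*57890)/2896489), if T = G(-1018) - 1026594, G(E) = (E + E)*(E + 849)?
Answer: 5*I*√229040653336055294/2896489 ≈ 826.14*I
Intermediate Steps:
G(E) = 2*E*(849 + E) (G(E) = (2*E)*(849 + E) = 2*E*(849 + E))
T = -682510 (T = 2*(-1018)*(849 - 1018) - 1026594 = 2*(-1018)*(-169) - 1026594 = 344084 - 1026594 = -682510)
√(T + (16*57890)/2896489) = √(-682510 + (16*57890)/2896489) = √(-682510 + 926240*(1/2896489)) = √(-682510 + 926240/2896489) = √(-1976881781150/2896489) = 5*I*√229040653336055294/2896489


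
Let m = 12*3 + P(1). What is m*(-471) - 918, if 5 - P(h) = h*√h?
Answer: -19758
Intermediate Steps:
P(h) = 5 - h^(3/2) (P(h) = 5 - h*√h = 5 - h^(3/2))
m = 40 (m = 12*3 + (5 - 1^(3/2)) = 36 + (5 - 1*1) = 36 + (5 - 1) = 36 + 4 = 40)
m*(-471) - 918 = 40*(-471) - 918 = -18840 - 918 = -19758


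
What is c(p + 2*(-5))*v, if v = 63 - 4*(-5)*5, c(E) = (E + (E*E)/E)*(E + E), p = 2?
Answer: 41728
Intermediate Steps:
c(E) = 4*E**2 (c(E) = (E + E**2/E)*(2*E) = (E + E)*(2*E) = (2*E)*(2*E) = 4*E**2)
v = 163 (v = 63 + 20*5 = 63 + 100 = 163)
c(p + 2*(-5))*v = (4*(2 + 2*(-5))**2)*163 = (4*(2 - 10)**2)*163 = (4*(-8)**2)*163 = (4*64)*163 = 256*163 = 41728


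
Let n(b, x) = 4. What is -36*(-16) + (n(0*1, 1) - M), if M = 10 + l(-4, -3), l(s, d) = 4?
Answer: 566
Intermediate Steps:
M = 14 (M = 10 + 4 = 14)
-36*(-16) + (n(0*1, 1) - M) = -36*(-16) + (4 - 1*14) = 576 + (4 - 14) = 576 - 10 = 566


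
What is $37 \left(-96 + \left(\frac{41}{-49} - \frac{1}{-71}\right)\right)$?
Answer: $- \frac{12463302}{3479} \approx -3582.4$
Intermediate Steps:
$37 \left(-96 + \left(\frac{41}{-49} - \frac{1}{-71}\right)\right) = 37 \left(-96 + \left(41 \left(- \frac{1}{49}\right) - - \frac{1}{71}\right)\right) = 37 \left(-96 + \left(- \frac{41}{49} + \frac{1}{71}\right)\right) = 37 \left(-96 - \frac{2862}{3479}\right) = 37 \left(- \frac{336846}{3479}\right) = - \frac{12463302}{3479}$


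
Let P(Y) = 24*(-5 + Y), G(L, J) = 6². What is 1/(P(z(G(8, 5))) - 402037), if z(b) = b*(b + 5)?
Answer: -1/366733 ≈ -2.7268e-6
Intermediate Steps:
G(L, J) = 36
z(b) = b*(5 + b)
P(Y) = -120 + 24*Y
1/(P(z(G(8, 5))) - 402037) = 1/((-120 + 24*(36*(5 + 36))) - 402037) = 1/((-120 + 24*(36*41)) - 402037) = 1/((-120 + 24*1476) - 402037) = 1/((-120 + 35424) - 402037) = 1/(35304 - 402037) = 1/(-366733) = -1/366733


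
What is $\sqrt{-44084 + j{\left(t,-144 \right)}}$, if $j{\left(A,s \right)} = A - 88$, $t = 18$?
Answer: $3 i \sqrt{4906} \approx 210.13 i$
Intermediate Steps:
$j{\left(A,s \right)} = -88 + A$
$\sqrt{-44084 + j{\left(t,-144 \right)}} = \sqrt{-44084 + \left(-88 + 18\right)} = \sqrt{-44084 - 70} = \sqrt{-44154} = 3 i \sqrt{4906}$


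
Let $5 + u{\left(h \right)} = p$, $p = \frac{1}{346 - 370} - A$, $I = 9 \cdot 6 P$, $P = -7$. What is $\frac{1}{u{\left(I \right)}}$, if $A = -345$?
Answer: $\frac{24}{8159} \approx 0.0029415$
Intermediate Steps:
$I = -378$ ($I = 9 \cdot 6 \left(-7\right) = 54 \left(-7\right) = -378$)
$p = \frac{8279}{24}$ ($p = \frac{1}{346 - 370} - -345 = \frac{1}{-24} + 345 = - \frac{1}{24} + 345 = \frac{8279}{24} \approx 344.96$)
$u{\left(h \right)} = \frac{8159}{24}$ ($u{\left(h \right)} = -5 + \frac{8279}{24} = \frac{8159}{24}$)
$\frac{1}{u{\left(I \right)}} = \frac{1}{\frac{8159}{24}} = \frac{24}{8159}$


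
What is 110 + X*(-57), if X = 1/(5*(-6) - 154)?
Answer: 20297/184 ≈ 110.31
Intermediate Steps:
X = -1/184 (X = 1/(-30 - 154) = 1/(-184) = -1/184 ≈ -0.0054348)
110 + X*(-57) = 110 - 1/184*(-57) = 110 + 57/184 = 20297/184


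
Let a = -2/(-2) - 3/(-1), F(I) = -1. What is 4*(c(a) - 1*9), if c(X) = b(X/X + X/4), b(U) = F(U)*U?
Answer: -44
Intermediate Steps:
a = 4 (a = -2*(-½) - 3*(-1) = 1 + 3 = 4)
b(U) = -U
c(X) = -1 - X/4 (c(X) = -(X/X + X/4) = -(1 + X*(¼)) = -(1 + X/4) = -1 - X/4)
4*(c(a) - 1*9) = 4*((-1 - ¼*4) - 1*9) = 4*((-1 - 1) - 9) = 4*(-2 - 9) = 4*(-11) = -44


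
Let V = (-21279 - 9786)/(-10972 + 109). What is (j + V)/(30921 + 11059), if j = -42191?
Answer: -38190814/38002395 ≈ -1.0050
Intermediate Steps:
V = 10355/3621 (V = -31065/(-10863) = -31065*(-1/10863) = 10355/3621 ≈ 2.8597)
(j + V)/(30921 + 11059) = (-42191 + 10355/3621)/(30921 + 11059) = -152763256/3621/41980 = -152763256/3621*1/41980 = -38190814/38002395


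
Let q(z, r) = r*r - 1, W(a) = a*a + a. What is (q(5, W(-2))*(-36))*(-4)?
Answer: 432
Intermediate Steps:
W(a) = a + a² (W(a) = a² + a = a + a²)
q(z, r) = -1 + r² (q(z, r) = r² - 1 = -1 + r²)
(q(5, W(-2))*(-36))*(-4) = ((-1 + (-2*(1 - 2))²)*(-36))*(-4) = ((-1 + (-2*(-1))²)*(-36))*(-4) = ((-1 + 2²)*(-36))*(-4) = ((-1 + 4)*(-36))*(-4) = (3*(-36))*(-4) = -108*(-4) = 432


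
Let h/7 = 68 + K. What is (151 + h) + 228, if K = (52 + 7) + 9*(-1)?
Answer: 1205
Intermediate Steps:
K = 50 (K = 59 - 9 = 50)
h = 826 (h = 7*(68 + 50) = 7*118 = 826)
(151 + h) + 228 = (151 + 826) + 228 = 977 + 228 = 1205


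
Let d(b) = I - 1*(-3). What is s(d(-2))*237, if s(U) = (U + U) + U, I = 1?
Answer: 2844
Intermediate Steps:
d(b) = 4 (d(b) = 1 - 1*(-3) = 1 + 3 = 4)
s(U) = 3*U (s(U) = 2*U + U = 3*U)
s(d(-2))*237 = (3*4)*237 = 12*237 = 2844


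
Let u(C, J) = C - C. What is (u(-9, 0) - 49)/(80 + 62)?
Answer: -49/142 ≈ -0.34507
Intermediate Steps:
u(C, J) = 0
(u(-9, 0) - 49)/(80 + 62) = (0 - 49)/(80 + 62) = -49/142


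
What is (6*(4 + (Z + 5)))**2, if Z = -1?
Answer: 2304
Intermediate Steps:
(6*(4 + (Z + 5)))**2 = (6*(4 + (-1 + 5)))**2 = (6*(4 + 4))**2 = (6*8)**2 = 48**2 = 2304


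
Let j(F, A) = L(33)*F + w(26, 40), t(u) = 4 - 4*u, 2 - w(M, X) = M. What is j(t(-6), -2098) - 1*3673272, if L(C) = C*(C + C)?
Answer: -3612312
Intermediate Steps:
w(M, X) = 2 - M
L(C) = 2*C² (L(C) = C*(2*C) = 2*C²)
j(F, A) = -24 + 2178*F (j(F, A) = (2*33²)*F + (2 - 1*26) = (2*1089)*F + (2 - 26) = 2178*F - 24 = -24 + 2178*F)
j(t(-6), -2098) - 1*3673272 = (-24 + 2178*(4 - 4*(-6))) - 1*3673272 = (-24 + 2178*(4 + 24)) - 3673272 = (-24 + 2178*28) - 3673272 = (-24 + 60984) - 3673272 = 60960 - 3673272 = -3612312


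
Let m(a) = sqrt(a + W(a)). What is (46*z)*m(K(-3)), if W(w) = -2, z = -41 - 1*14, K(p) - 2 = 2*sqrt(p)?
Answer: -2530*3**(1/4)*(1 + I) ≈ -3329.7 - 3329.7*I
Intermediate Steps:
K(p) = 2 + 2*sqrt(p)
z = -55 (z = -41 - 14 = -55)
m(a) = sqrt(-2 + a) (m(a) = sqrt(a - 2) = sqrt(-2 + a))
(46*z)*m(K(-3)) = (46*(-55))*sqrt(-2 + (2 + 2*sqrt(-3))) = -2530*sqrt(-2 + (2 + 2*(I*sqrt(3)))) = -2530*sqrt(-2 + (2 + 2*I*sqrt(3))) = -2530*sqrt(2)*3**(1/4)*sqrt(I)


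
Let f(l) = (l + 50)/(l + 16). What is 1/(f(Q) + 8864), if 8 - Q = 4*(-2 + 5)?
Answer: 6/53207 ≈ 0.00011277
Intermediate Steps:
Q = -4 (Q = 8 - 4*(-2 + 5) = 8 - 4*3 = 8 - 1*12 = 8 - 12 = -4)
f(l) = (50 + l)/(16 + l)
1/(f(Q) + 8864) = 1/((50 - 4)/(16 - 4) + 8864) = 1/(46/12 + 8864) = 1/((1/12)*46 + 8864) = 1/(23/6 + 8864) = 1/(53207/6) = 6/53207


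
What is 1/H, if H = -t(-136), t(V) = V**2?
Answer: -1/18496 ≈ -5.4066e-5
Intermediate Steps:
H = -18496 (H = -1*(-136)**2 = -1*18496 = -18496)
1/H = 1/(-18496) = -1/18496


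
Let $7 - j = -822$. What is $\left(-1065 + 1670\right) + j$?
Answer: $1434$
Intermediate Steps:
$j = 829$ ($j = 7 - -822 = 7 + 822 = 829$)
$\left(-1065 + 1670\right) + j = \left(-1065 + 1670\right) + 829 = 605 + 829 = 1434$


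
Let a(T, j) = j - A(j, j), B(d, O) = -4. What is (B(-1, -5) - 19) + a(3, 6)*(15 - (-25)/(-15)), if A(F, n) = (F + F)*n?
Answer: -903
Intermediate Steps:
A(F, n) = 2*F*n (A(F, n) = (2*F)*n = 2*F*n)
a(T, j) = j - 2*j² (a(T, j) = j - 2*j*j = j - 2*j²)
(B(-1, -5) - 19) + a(3, 6)*(15 - (-25)/(-15)) = (-4 - 19) + (6*(1 - 2*6))*(15 - (-25)/(-15)) = -23 + (6*(1 - 12))*(15 - (-25)*(-1)/15) = -23 + (6*(-11))*(15 - 1*5/3) = -23 - 66*(15 - 5/3) = -23 - 66*40/3 = -23 - 880 = -903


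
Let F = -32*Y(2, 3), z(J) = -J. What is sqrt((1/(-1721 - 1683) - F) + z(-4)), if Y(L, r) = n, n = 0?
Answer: sqrt(11586365)/1702 ≈ 1.9999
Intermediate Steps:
Y(L, r) = 0
F = 0 (F = -32*0 = 0)
sqrt((1/(-1721 - 1683) - F) + z(-4)) = sqrt((1/(-1721 - 1683) - 1*0) - 1*(-4)) = sqrt((1/(-3404) + 0) + 4) = sqrt((-1/3404 + 0) + 4) = sqrt(-1/3404 + 4) = sqrt(13615/3404) = sqrt(11586365)/1702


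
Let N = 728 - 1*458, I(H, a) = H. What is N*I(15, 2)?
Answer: 4050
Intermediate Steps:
N = 270 (N = 728 - 458 = 270)
N*I(15, 2) = 270*15 = 4050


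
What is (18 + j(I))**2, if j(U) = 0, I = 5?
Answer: 324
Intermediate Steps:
(18 + j(I))**2 = (18 + 0)**2 = 18**2 = 324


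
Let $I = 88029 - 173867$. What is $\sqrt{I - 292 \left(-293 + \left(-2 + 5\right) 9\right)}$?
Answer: $i \sqrt{8166} \approx 90.366 i$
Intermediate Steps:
$I = -85838$
$\sqrt{I - 292 \left(-293 + \left(-2 + 5\right) 9\right)} = \sqrt{-85838 - 292 \left(-293 + \left(-2 + 5\right) 9\right)} = \sqrt{-85838 - 292 \left(-293 + 3 \cdot 9\right)} = \sqrt{-85838 - 292 \left(-293 + 27\right)} = \sqrt{-85838 - -77672} = \sqrt{-85838 + 77672} = \sqrt{-8166} = i \sqrt{8166}$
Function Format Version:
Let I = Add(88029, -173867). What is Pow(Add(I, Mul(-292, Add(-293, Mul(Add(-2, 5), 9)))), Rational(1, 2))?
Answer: Mul(I, Pow(8166, Rational(1, 2))) ≈ Mul(90.366, I)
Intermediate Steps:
I = -85838
Pow(Add(I, Mul(-292, Add(-293, Mul(Add(-2, 5), 9)))), Rational(1, 2)) = Pow(Add(-85838, Mul(-292, Add(-293, Mul(Add(-2, 5), 9)))), Rational(1, 2)) = Pow(Add(-85838, Mul(-292, Add(-293, Mul(3, 9)))), Rational(1, 2)) = Pow(Add(-85838, Mul(-292, Add(-293, 27))), Rational(1, 2)) = Pow(Add(-85838, Mul(-292, -266)), Rational(1, 2)) = Pow(Add(-85838, 77672), Rational(1, 2)) = Pow(-8166, Rational(1, 2)) = Mul(I, Pow(8166, Rational(1, 2)))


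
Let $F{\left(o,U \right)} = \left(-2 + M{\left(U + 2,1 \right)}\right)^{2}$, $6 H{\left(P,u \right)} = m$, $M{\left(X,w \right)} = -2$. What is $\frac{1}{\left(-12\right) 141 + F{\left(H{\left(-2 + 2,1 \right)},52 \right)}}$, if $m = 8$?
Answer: $- \frac{1}{1676} \approx -0.00059666$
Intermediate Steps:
$H{\left(P,u \right)} = \frac{4}{3}$ ($H{\left(P,u \right)} = \frac{1}{6} \cdot 8 = \frac{4}{3}$)
$F{\left(o,U \right)} = 16$ ($F{\left(o,U \right)} = \left(-2 - 2\right)^{2} = \left(-4\right)^{2} = 16$)
$\frac{1}{\left(-12\right) 141 + F{\left(H{\left(-2 + 2,1 \right)},52 \right)}} = \frac{1}{\left(-12\right) 141 + 16} = \frac{1}{-1692 + 16} = \frac{1}{-1676} = - \frac{1}{1676}$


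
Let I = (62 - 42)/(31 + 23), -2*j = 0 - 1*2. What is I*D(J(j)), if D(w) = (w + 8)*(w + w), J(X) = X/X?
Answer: 20/3 ≈ 6.6667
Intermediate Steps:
j = 1 (j = -(0 - 1*2)/2 = -(0 - 2)/2 = -½*(-2) = 1)
J(X) = 1
D(w) = 2*w*(8 + w) (D(w) = (8 + w)*(2*w) = 2*w*(8 + w))
I = 10/27 (I = 20/54 = 20*(1/54) = 10/27 ≈ 0.37037)
I*D(J(j)) = 10*(2*1*(8 + 1))/27 = 10*(2*1*9)/27 = (10/27)*18 = 20/3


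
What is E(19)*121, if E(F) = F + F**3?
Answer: 832238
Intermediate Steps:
E(19)*121 = (19 + 19**3)*121 = (19 + 6859)*121 = 6878*121 = 832238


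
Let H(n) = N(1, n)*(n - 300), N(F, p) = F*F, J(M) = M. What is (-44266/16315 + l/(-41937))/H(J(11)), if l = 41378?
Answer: 2531465312/197734422795 ≈ 0.012802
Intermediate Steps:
N(F, p) = F²
H(n) = -300 + n (H(n) = 1²*(n - 300) = 1*(-300 + n) = -300 + n)
(-44266/16315 + l/(-41937))/H(J(11)) = (-44266/16315 + 41378/(-41937))/(-300 + 11) = (-44266*1/16315 + 41378*(-1/41937))/(-289) = (-44266/16315 - 41378/41937)*(-1/289) = -2531465312/684202155*(-1/289) = 2531465312/197734422795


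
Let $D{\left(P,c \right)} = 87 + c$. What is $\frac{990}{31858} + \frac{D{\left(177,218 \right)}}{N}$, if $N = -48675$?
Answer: $\frac{3847156}{155068815} \approx 0.024809$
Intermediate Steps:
$\frac{990}{31858} + \frac{D{\left(177,218 \right)}}{N} = \frac{990}{31858} + \frac{87 + 218}{-48675} = 990 \cdot \frac{1}{31858} + 305 \left(- \frac{1}{48675}\right) = \frac{495}{15929} - \frac{61}{9735} = \frac{3847156}{155068815}$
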